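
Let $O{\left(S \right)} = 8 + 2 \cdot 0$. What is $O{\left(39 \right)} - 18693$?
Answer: $-18685$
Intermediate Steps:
$O{\left(S \right)} = 8$ ($O{\left(S \right)} = 8 + 0 = 8$)
$O{\left(39 \right)} - 18693 = 8 - 18693 = -18685$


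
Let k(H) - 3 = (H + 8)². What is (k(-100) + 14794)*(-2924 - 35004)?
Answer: -882243208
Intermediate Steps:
k(H) = 3 + (8 + H)² (k(H) = 3 + (H + 8)² = 3 + (8 + H)²)
(k(-100) + 14794)*(-2924 - 35004) = ((3 + (8 - 100)²) + 14794)*(-2924 - 35004) = ((3 + (-92)²) + 14794)*(-37928) = ((3 + 8464) + 14794)*(-37928) = (8467 + 14794)*(-37928) = 23261*(-37928) = -882243208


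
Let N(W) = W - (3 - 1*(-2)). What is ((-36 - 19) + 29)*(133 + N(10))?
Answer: -3588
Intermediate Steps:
N(W) = -5 + W (N(W) = W - (3 + 2) = W - 1*5 = W - 5 = -5 + W)
((-36 - 19) + 29)*(133 + N(10)) = ((-36 - 19) + 29)*(133 + (-5 + 10)) = (-55 + 29)*(133 + 5) = -26*138 = -3588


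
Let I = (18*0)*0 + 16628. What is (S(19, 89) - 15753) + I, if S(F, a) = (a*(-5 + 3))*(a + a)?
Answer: -30809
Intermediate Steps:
I = 16628 (I = 0*0 + 16628 = 0 + 16628 = 16628)
S(F, a) = -4*a**2 (S(F, a) = (a*(-2))*(2*a) = (-2*a)*(2*a) = -4*a**2)
(S(19, 89) - 15753) + I = (-4*89**2 - 15753) + 16628 = (-4*7921 - 15753) + 16628 = (-31684 - 15753) + 16628 = -47437 + 16628 = -30809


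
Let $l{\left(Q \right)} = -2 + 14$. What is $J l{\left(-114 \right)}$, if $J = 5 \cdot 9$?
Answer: $540$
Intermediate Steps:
$l{\left(Q \right)} = 12$
$J = 45$
$J l{\left(-114 \right)} = 45 \cdot 12 = 540$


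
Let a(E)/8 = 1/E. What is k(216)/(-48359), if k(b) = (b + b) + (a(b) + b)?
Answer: -17497/1305693 ≈ -0.013401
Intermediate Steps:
a(E) = 8/E
k(b) = 3*b + 8/b (k(b) = (b + b) + (8/b + b) = 2*b + (b + 8/b) = 3*b + 8/b)
k(216)/(-48359) = (3*216 + 8/216)/(-48359) = (648 + 8*(1/216))*(-1/48359) = (648 + 1/27)*(-1/48359) = (17497/27)*(-1/48359) = -17497/1305693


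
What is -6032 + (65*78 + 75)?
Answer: -887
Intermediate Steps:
-6032 + (65*78 + 75) = -6032 + (5070 + 75) = -6032 + 5145 = -887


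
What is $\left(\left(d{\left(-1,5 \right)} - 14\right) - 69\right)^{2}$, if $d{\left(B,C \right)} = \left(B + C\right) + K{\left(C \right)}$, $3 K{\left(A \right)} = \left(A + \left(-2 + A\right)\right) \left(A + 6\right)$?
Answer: $\frac{22201}{9} \approx 2466.8$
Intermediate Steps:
$K{\left(A \right)} = \frac{\left(-2 + 2 A\right) \left(6 + A\right)}{3}$ ($K{\left(A \right)} = \frac{\left(A + \left(-2 + A\right)\right) \left(A + 6\right)}{3} = \frac{\left(-2 + 2 A\right) \left(6 + A\right)}{3}$)
$d{\left(B,C \right)} = -4 + B + \frac{2 C^{2}}{3} + \frac{13 C}{3}$ ($d{\left(B,C \right)} = \left(B + C\right) + \left(-4 + \frac{2 C^{2}}{3} + \frac{10 C}{3}\right) = -4 + B + \frac{2 C^{2}}{3} + \frac{13 C}{3}$)
$\left(\left(d{\left(-1,5 \right)} - 14\right) - 69\right)^{2} = \left(\left(\left(-4 - 1 + \frac{2 \cdot 5^{2}}{3} + \frac{13}{3} \cdot 5\right) - 14\right) - 69\right)^{2} = \left(\left(\left(-4 - 1 + \frac{2}{3} \cdot 25 + \frac{65}{3}\right) - 14\right) - 69\right)^{2} = \left(\left(\left(-4 - 1 + \frac{50}{3} + \frac{65}{3}\right) - 14\right) - 69\right)^{2} = \left(\left(\frac{100}{3} - 14\right) - 69\right)^{2} = \left(\frac{58}{3} - 69\right)^{2} = \left(- \frac{149}{3}\right)^{2} = \frac{22201}{9}$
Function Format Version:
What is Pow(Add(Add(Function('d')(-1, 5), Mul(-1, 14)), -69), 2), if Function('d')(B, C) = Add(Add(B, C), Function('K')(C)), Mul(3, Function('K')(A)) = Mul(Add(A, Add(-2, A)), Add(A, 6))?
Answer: Rational(22201, 9) ≈ 2466.8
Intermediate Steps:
Function('K')(A) = Mul(Rational(1, 3), Add(-2, Mul(2, A)), Add(6, A)) (Function('K')(A) = Mul(Rational(1, 3), Mul(Add(A, Add(-2, A)), Add(A, 6))) = Mul(Rational(1, 3), Mul(Add(-2, Mul(2, A)), Add(6, A))) = Mul(Rational(1, 3), Add(-2, Mul(2, A)), Add(6, A)))
Function('d')(B, C) = Add(-4, B, Mul(Rational(2, 3), Pow(C, 2)), Mul(Rational(13, 3), C)) (Function('d')(B, C) = Add(Add(B, C), Add(-4, Mul(Rational(2, 3), Pow(C, 2)), Mul(Rational(10, 3), C))) = Add(-4, B, Mul(Rational(2, 3), Pow(C, 2)), Mul(Rational(13, 3), C)))
Pow(Add(Add(Function('d')(-1, 5), Mul(-1, 14)), -69), 2) = Pow(Add(Add(Add(-4, -1, Mul(Rational(2, 3), Pow(5, 2)), Mul(Rational(13, 3), 5)), Mul(-1, 14)), -69), 2) = Pow(Add(Add(Add(-4, -1, Mul(Rational(2, 3), 25), Rational(65, 3)), -14), -69), 2) = Pow(Add(Add(Add(-4, -1, Rational(50, 3), Rational(65, 3)), -14), -69), 2) = Pow(Add(Add(Rational(100, 3), -14), -69), 2) = Pow(Add(Rational(58, 3), -69), 2) = Pow(Rational(-149, 3), 2) = Rational(22201, 9)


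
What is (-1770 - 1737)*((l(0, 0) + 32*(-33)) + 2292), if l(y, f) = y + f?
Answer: -4334652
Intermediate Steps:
l(y, f) = f + y
(-1770 - 1737)*((l(0, 0) + 32*(-33)) + 2292) = (-1770 - 1737)*(((0 + 0) + 32*(-33)) + 2292) = -3507*((0 - 1056) + 2292) = -3507*(-1056 + 2292) = -3507*1236 = -4334652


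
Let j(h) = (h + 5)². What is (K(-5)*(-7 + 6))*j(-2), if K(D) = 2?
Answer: -18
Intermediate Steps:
j(h) = (5 + h)²
(K(-5)*(-7 + 6))*j(-2) = (2*(-7 + 6))*(5 - 2)² = (2*(-1))*3² = -2*9 = -18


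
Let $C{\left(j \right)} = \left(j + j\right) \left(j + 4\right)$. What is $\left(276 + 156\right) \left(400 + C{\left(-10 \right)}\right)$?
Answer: $224640$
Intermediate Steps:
$C{\left(j \right)} = 2 j \left(4 + j\right)$
$\left(276 + 156\right) \left(400 + C{\left(-10 \right)}\right) = \left(276 + 156\right) \left(400 + 2 \left(-10\right) \left(4 - 10\right)\right) = 432 \left(400 + 2 \left(-10\right) \left(-6\right)\right) = 432 \left(400 + 120\right) = 432 \cdot 520 = 224640$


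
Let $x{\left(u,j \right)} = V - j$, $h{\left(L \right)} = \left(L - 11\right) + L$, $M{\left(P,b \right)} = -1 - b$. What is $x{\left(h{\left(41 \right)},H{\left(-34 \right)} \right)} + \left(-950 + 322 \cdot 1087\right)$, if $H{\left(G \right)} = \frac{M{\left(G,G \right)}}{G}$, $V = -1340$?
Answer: $\frac{11822649}{34} \approx 3.4773 \cdot 10^{5}$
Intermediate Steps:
$h{\left(L \right)} = -11 + 2 L$ ($h{\left(L \right)} = \left(-11 + L\right) + L = -11 + 2 L$)
$H{\left(G \right)} = \frac{-1 - G}{G}$
$x{\left(u,j \right)} = -1340 - j$
$x{\left(h{\left(41 \right)},H{\left(-34 \right)} \right)} + \left(-950 + 322 \cdot 1087\right) = \left(-1340 - \frac{-1 - -34}{-34}\right) + \left(-950 + 322 \cdot 1087\right) = \left(-1340 - - \frac{-1 + 34}{34}\right) + \left(-950 + 350014\right) = \left(-1340 - \left(- \frac{1}{34}\right) 33\right) + 349064 = \left(-1340 - - \frac{33}{34}\right) + 349064 = \left(-1340 + \frac{33}{34}\right) + 349064 = - \frac{45527}{34} + 349064 = \frac{11822649}{34}$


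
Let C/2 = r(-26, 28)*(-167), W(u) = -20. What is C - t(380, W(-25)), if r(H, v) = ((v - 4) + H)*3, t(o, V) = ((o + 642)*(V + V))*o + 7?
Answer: 15536397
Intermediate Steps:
t(o, V) = 7 + 2*V*o*(642 + o) (t(o, V) = ((642 + o)*(2*V))*o + 7 = (2*V*(642 + o))*o + 7 = 2*V*o*(642 + o) + 7 = 7 + 2*V*o*(642 + o))
r(H, v) = -12 + 3*H + 3*v (r(H, v) = ((-4 + v) + H)*3 = (-4 + H + v)*3 = -12 + 3*H + 3*v)
C = 2004 (C = 2*((-12 + 3*(-26) + 3*28)*(-167)) = 2*((-12 - 78 + 84)*(-167)) = 2*(-6*(-167)) = 2*1002 = 2004)
C - t(380, W(-25)) = 2004 - (7 + 2*(-20)*380**2 + 1284*(-20)*380) = 2004 - (7 + 2*(-20)*144400 - 9758400) = 2004 - (7 - 5776000 - 9758400) = 2004 - 1*(-15534393) = 2004 + 15534393 = 15536397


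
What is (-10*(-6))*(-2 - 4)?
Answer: -360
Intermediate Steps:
(-10*(-6))*(-2 - 4) = 60*(-6) = -360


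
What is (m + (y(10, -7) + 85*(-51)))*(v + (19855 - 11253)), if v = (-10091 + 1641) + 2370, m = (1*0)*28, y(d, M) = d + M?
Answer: -10925304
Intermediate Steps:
y(d, M) = M + d
m = 0 (m = 0*28 = 0)
v = -6080 (v = -8450 + 2370 = -6080)
(m + (y(10, -7) + 85*(-51)))*(v + (19855 - 11253)) = (0 + ((-7 + 10) + 85*(-51)))*(-6080 + (19855 - 11253)) = (0 + (3 - 4335))*(-6080 + 8602) = (0 - 4332)*2522 = -4332*2522 = -10925304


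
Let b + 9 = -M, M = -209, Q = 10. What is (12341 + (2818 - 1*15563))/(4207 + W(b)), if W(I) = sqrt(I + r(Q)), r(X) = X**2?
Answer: -1699628/17698549 + 4040*sqrt(3)/17698549 ≈ -0.095637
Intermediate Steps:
b = 200 (b = -9 - 1*(-209) = -9 + 209 = 200)
W(I) = sqrt(100 + I) (W(I) = sqrt(I + 10**2) = sqrt(I + 100) = sqrt(100 + I))
(12341 + (2818 - 1*15563))/(4207 + W(b)) = (12341 + (2818 - 1*15563))/(4207 + sqrt(100 + 200)) = (12341 + (2818 - 15563))/(4207 + sqrt(300)) = (12341 - 12745)/(4207 + 10*sqrt(3)) = -404/(4207 + 10*sqrt(3))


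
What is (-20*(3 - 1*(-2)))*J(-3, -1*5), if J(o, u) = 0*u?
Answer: 0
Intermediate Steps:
J(o, u) = 0
(-20*(3 - 1*(-2)))*J(-3, -1*5) = -20*(3 - 1*(-2))*0 = -20*(3 + 2)*0 = -20*5*0 = -100*0 = 0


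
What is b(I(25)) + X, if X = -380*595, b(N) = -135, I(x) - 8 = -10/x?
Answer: -226235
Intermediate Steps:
I(x) = 8 - 10/x
X = -226100
b(I(25)) + X = -135 - 226100 = -226235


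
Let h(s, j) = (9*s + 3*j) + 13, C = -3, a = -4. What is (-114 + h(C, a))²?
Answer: 19600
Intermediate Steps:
h(s, j) = 13 + 3*j + 9*s (h(s, j) = (3*j + 9*s) + 13 = 13 + 3*j + 9*s)
(-114 + h(C, a))² = (-114 + (13 + 3*(-4) + 9*(-3)))² = (-114 + (13 - 12 - 27))² = (-114 - 26)² = (-140)² = 19600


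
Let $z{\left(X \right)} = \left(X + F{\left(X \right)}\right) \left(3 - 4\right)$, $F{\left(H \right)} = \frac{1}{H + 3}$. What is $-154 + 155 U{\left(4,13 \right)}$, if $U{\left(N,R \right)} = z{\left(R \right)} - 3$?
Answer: $- \frac{42299}{16} \approx -2643.7$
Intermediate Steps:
$F{\left(H \right)} = \frac{1}{3 + H}$
$z{\left(X \right)} = - X - \frac{1}{3 + X}$ ($z{\left(X \right)} = \left(X + \frac{1}{3 + X}\right) \left(3 - 4\right) = \left(X + \frac{1}{3 + X}\right) \left(-1\right) = - X - \frac{1}{3 + X}$)
$U{\left(N,R \right)} = -3 + \frac{-1 - R \left(3 + R\right)}{3 + R}$ ($U{\left(N,R \right)} = \frac{-1 - R \left(3 + R\right)}{3 + R} - 3 = -3 + \frac{-1 - R \left(3 + R\right)}{3 + R}$)
$-154 + 155 U{\left(4,13 \right)} = -154 + 155 \left(-3 - 13 - \frac{1}{3 + 13}\right) = -154 + 155 \left(-3 - 13 - \frac{1}{16}\right) = -154 + 155 \left(- \frac{257}{16}\right) = -154 - \frac{39835}{16} = - \frac{42299}{16}$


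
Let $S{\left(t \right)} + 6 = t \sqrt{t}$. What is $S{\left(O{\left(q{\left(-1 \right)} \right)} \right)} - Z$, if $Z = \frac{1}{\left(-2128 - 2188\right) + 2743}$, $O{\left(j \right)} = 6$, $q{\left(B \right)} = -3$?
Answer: $- \frac{9437}{1573} + 6 \sqrt{6} \approx 8.6976$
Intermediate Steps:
$S{\left(t \right)} = -6 + t^{\frac{3}{2}}$ ($S{\left(t \right)} = -6 + t \sqrt{t} = -6 + t^{\frac{3}{2}}$)
$Z = - \frac{1}{1573}$ ($Z = \frac{1}{\left(-2128 - 2188\right) + 2743} = \frac{1}{-4316 + 2743} = \frac{1}{-1573} = - \frac{1}{1573} \approx -0.00063573$)
$S{\left(O{\left(q{\left(-1 \right)} \right)} \right)} - Z = \left(-6 + 6^{\frac{3}{2}}\right) - - \frac{1}{1573} = \left(-6 + 6 \sqrt{6}\right) + \frac{1}{1573} = - \frac{9437}{1573} + 6 \sqrt{6}$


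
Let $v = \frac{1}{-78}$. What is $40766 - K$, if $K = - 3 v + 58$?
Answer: $\frac{1058407}{26} \approx 40708.0$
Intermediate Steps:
$v = - \frac{1}{78} \approx -0.012821$
$K = \frac{1509}{26}$ ($K = \left(-3\right) \left(- \frac{1}{78}\right) + 58 = \frac{1}{26} + 58 = \frac{1509}{26} \approx 58.038$)
$40766 - K = 40766 - \frac{1509}{26} = \frac{1058407}{26}$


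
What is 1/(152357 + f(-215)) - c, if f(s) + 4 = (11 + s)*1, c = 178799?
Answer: -27204089050/152149 ≈ -1.7880e+5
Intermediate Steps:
f(s) = 7 + s (f(s) = -4 + (11 + s)*1 = -4 + (11 + s) = 7 + s)
1/(152357 + f(-215)) - c = 1/(152357 + (7 - 215)) - 1*178799 = 1/(152357 - 208) - 178799 = 1/152149 - 178799 = -27204089050/152149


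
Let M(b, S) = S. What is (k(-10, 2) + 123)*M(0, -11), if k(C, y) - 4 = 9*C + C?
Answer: -297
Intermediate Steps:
k(C, y) = 4 + 10*C (k(C, y) = 4 + (9*C + C) = 4 + 10*C)
(k(-10, 2) + 123)*M(0, -11) = ((4 + 10*(-10)) + 123)*(-11) = ((4 - 100) + 123)*(-11) = (-96 + 123)*(-11) = 27*(-11) = -297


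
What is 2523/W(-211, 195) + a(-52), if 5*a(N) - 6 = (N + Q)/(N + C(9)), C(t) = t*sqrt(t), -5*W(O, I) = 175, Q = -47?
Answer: -61332/875 ≈ -70.094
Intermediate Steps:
W(O, I) = -35 (W(O, I) = -1/5*175 = -35)
C(t) = t**(3/2)
a(N) = 6/5 + (-47 + N)/(5*(27 + N)) (a(N) = 6/5 + ((N - 47)/(N + 9**(3/2)))/5 = 6/5 + ((-47 + N)/(N + 27))/5 = 6/5 + ((-47 + N)/(27 + N))/5 = 6/5 + (-47 + N)/(5*(27 + N)))
2523/W(-211, 195) + a(-52) = 2523/(-35) + (115 + 7*(-52))/(5*(27 - 52)) = 2523*(-1/35) + (1/5)*(115 - 364)/(-25) = -2523/35 + (1/5)*(-1/25)*(-249) = -2523/35 + 249/125 = -61332/875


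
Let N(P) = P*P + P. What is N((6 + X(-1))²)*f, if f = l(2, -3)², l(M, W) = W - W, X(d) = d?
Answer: 0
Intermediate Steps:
l(M, W) = 0
N(P) = P + P² (N(P) = P² + P = P + P²)
f = 0 (f = 0² = 0)
N((6 + X(-1))²)*f = ((6 - 1)²*(1 + (6 - 1)²))*0 = (5²*(1 + 5²))*0 = (25*(1 + 25))*0 = (25*26)*0 = 650*0 = 0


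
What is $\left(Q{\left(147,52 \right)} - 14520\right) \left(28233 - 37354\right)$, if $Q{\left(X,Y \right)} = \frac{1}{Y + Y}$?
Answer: $\frac{13773430559}{104} \approx 1.3244 \cdot 10^{8}$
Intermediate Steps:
$Q{\left(X,Y \right)} = \frac{1}{2 Y}$
$\left(Q{\left(147,52 \right)} - 14520\right) \left(28233 - 37354\right) = \left(\frac{1}{2 \cdot 52} - 14520\right) \left(28233 - 37354\right) = \left(\frac{1}{2} \cdot \frac{1}{52} - 14520\right) \left(-9121\right) = \left(\frac{1}{104} - 14520\right) \left(-9121\right) = \left(- \frac{1510079}{104}\right) \left(-9121\right) = \frac{13773430559}{104}$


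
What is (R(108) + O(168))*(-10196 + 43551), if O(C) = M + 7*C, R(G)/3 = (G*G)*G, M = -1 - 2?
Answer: 126092206695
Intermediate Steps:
M = -3
R(G) = 3*G**3 (R(G) = 3*((G*G)*G) = 3*(G**2*G) = 3*G**3)
O(C) = -3 + 7*C
(R(108) + O(168))*(-10196 + 43551) = (3*108**3 + (-3 + 7*168))*(-10196 + 43551) = (3*1259712 + (-3 + 1176))*33355 = (3779136 + 1173)*33355 = 3780309*33355 = 126092206695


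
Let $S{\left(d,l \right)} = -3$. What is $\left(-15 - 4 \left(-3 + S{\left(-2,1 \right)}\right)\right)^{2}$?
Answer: $81$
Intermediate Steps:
$\left(-15 - 4 \left(-3 + S{\left(-2,1 \right)}\right)\right)^{2} = \left(-15 - 4 \left(-3 - 3\right)\right)^{2} = \left(-15 - -24\right)^{2} = \left(-15 + 24\right)^{2} = 9^{2} = 81$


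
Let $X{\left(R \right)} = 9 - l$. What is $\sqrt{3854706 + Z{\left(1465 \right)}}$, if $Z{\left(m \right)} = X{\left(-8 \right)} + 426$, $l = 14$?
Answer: $\sqrt{3855127} \approx 1963.4$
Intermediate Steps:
$X{\left(R \right)} = -5$ ($X{\left(R \right)} = 9 - 14 = -5$)
$Z{\left(m \right)} = 421$ ($Z{\left(m \right)} = -5 + 426 = 421$)
$\sqrt{3854706 + Z{\left(1465 \right)}} = \sqrt{3854706 + 421} = \sqrt{3855127}$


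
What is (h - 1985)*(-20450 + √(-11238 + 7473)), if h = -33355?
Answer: 722703000 - 35340*I*√3765 ≈ 7.227e+8 - 2.1684e+6*I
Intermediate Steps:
(h - 1985)*(-20450 + √(-11238 + 7473)) = (-33355 - 1985)*(-20450 + √(-11238 + 7473)) = -35340*(-20450 + √(-3765)) = -35340*(-20450 + I*√3765) = 722703000 - 35340*I*√3765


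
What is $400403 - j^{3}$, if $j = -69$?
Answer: $728912$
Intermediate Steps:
$400403 - j^{3} = 400403 - \left(-69\right)^{3} = 400403 - -328509 = 400403 + 328509 = 728912$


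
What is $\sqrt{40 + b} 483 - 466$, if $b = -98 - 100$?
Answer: $-466 + 483 i \sqrt{158} \approx -466.0 + 6071.2 i$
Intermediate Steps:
$b = -198$ ($b = -98 - 100 = -198$)
$\sqrt{40 + b} 483 - 466 = \sqrt{40 - 198} \cdot 483 - 466 = \sqrt{-158} \cdot 483 - 466 = i \sqrt{158} \cdot 483 - 466 = 483 i \sqrt{158} - 466 = -466 + 483 i \sqrt{158}$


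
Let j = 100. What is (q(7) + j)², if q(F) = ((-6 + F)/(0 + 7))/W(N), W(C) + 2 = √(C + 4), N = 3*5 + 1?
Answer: 15685603/1568 + 5601*√5/1568 ≈ 10012.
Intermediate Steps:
N = 16 (N = 15 + 1 = 16)
W(C) = -2 + √(4 + C) (W(C) = -2 + √(C + 4) = -2 + √(4 + C))
q(F) = (-6/7 + F/7)/(-2 + 2*√5) (q(F) = ((-6 + F)/(0 + 7))/(-2 + √(4 + 16)) = ((-6 + F)/7)/(-2 + √20) = ((-6 + F)*(⅐))/(-2 + 2*√5) = (-6/7 + F/7)/(-2 + 2*√5))
(q(7) + j)² = ((-3/28 - 3*√5/28 + (1/56)*7 + (1/56)*7*√5) + 100)² = ((-3/28 - 3*√5/28 + ⅛ + √5/8) + 100)² = ((1/56 + √5/56) + 100)² = (5601/56 + √5/56)²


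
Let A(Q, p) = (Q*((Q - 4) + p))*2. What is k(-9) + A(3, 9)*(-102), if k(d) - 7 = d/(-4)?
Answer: -19547/4 ≈ -4886.8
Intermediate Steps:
A(Q, p) = 2*Q*(-4 + Q + p) (A(Q, p) = (Q*((-4 + Q) + p))*2 = (Q*(-4 + Q + p))*2 = 2*Q*(-4 + Q + p))
k(d) = 7 - d/4 (k(d) = 7 + d/(-4) = 7 + d*(-1/4) = 7 - d/4)
k(-9) + A(3, 9)*(-102) = (7 - 1/4*(-9)) + (2*3*(-4 + 3 + 9))*(-102) = (7 + 9/4) + (2*3*8)*(-102) = 37/4 + 48*(-102) = 37/4 - 4896 = -19547/4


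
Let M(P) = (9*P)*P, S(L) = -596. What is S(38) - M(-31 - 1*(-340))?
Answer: -859925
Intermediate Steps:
M(P) = 9*P²
S(38) - M(-31 - 1*(-340)) = -596 - 9*(-31 - 1*(-340))² = -596 - 9*(-31 + 340)² = -596 - 9*309² = -596 - 9*95481 = -596 - 1*859329 = -596 - 859329 = -859925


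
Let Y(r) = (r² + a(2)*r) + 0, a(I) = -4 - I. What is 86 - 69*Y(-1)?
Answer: -397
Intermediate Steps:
Y(r) = r² - 6*r (Y(r) = (r² + (-4 - 1*2)*r) + 0 = (r² + (-4 - 2)*r) + 0 = (r² - 6*r) + 0 = r² - 6*r)
86 - 69*Y(-1) = 86 - (-69)*(-6 - 1) = 86 - (-69)*(-7) = 86 - 69*7 = 86 - 483 = -397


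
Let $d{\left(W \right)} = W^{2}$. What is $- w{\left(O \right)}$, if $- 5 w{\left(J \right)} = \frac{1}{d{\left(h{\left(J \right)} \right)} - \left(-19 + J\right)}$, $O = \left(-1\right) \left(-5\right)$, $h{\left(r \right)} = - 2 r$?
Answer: $\frac{1}{570} \approx 0.0017544$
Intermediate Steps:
$O = 5$
$w{\left(J \right)} = - \frac{1}{5 \left(19 - J + 4 J^{2}\right)}$ ($w{\left(J \right)} = - \frac{1}{5 \left(\left(- 2 J\right)^{2} - \left(-19 + J\right)\right)} = - \frac{1}{5 \left(4 J^{2} - \left(-19 + J\right)\right)} = - \frac{1}{5 \left(19 - J + 4 J^{2}\right)}$)
$- w{\left(O \right)} = - \frac{-1}{95 - 25 + 20 \cdot 5^{2}} = - \frac{-1}{95 - 25 + 20 \cdot 25} = - \frac{-1}{95 - 25 + 500} = - \frac{-1}{570} = \left(-1\right) \left(- \frac{1}{570}\right) = \frac{1}{570}$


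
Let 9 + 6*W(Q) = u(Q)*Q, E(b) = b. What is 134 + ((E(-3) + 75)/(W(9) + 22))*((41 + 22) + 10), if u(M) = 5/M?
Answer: 3043/8 ≈ 380.38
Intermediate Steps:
W(Q) = -⅔ (W(Q) = -3/2 + ((5/Q)*Q)/6 = -3/2 + (⅙)*5 = -3/2 + ⅚ = -⅔)
134 + ((E(-3) + 75)/(W(9) + 22))*((41 + 22) + 10) = 134 + ((-3 + 75)/(-⅔ + 22))*((41 + 22) + 10) = 134 + (72/(64/3))*(63 + 10) = 134 + (72*(3/64))*73 = 134 + (27/8)*73 = 134 + 1971/8 = 3043/8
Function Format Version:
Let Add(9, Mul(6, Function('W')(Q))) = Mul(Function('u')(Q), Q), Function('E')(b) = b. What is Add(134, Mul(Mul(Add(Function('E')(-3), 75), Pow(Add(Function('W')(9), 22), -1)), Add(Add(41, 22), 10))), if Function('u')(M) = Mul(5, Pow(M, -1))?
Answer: Rational(3043, 8) ≈ 380.38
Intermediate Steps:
Function('W')(Q) = Rational(-2, 3) (Function('W')(Q) = Add(Rational(-3, 2), Mul(Rational(1, 6), Mul(Mul(5, Pow(Q, -1)), Q))) = Add(Rational(-3, 2), Mul(Rational(1, 6), 5)) = Add(Rational(-3, 2), Rational(5, 6)) = Rational(-2, 3))
Add(134, Mul(Mul(Add(Function('E')(-3), 75), Pow(Add(Function('W')(9), 22), -1)), Add(Add(41, 22), 10))) = Add(134, Mul(Mul(Add(-3, 75), Pow(Add(Rational(-2, 3), 22), -1)), Add(Add(41, 22), 10))) = Add(134, Mul(Mul(72, Pow(Rational(64, 3), -1)), Add(63, 10))) = Add(134, Mul(Mul(72, Rational(3, 64)), 73)) = Add(134, Mul(Rational(27, 8), 73)) = Add(134, Rational(1971, 8)) = Rational(3043, 8)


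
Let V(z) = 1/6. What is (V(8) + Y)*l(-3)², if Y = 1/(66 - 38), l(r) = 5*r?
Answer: 1275/28 ≈ 45.536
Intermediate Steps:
V(z) = ⅙
Y = 1/28 ≈ 0.035714
(V(8) + Y)*l(-3)² = (⅙ + 1/28)*(5*(-3))² = (17/84)*(-15)² = (17/84)*225 = 1275/28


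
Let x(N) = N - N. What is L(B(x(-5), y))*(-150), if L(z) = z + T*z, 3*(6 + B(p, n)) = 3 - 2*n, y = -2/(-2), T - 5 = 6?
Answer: 10200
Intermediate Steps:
T = 11 (T = 5 + 6 = 11)
y = 1 (y = -2*(-½) = 1)
x(N) = 0
B(p, n) = -5 - 2*n/3 (B(p, n) = -6 + (3 - 2*n)/3 = -6 + (1 - 2*n/3) = -5 - 2*n/3)
L(z) = 12*z (L(z) = z + 11*z = 12*z)
L(B(x(-5), y))*(-150) = (12*(-5 - ⅔*1))*(-150) = (12*(-5 - ⅔))*(-150) = (12*(-17/3))*(-150) = -68*(-150) = 10200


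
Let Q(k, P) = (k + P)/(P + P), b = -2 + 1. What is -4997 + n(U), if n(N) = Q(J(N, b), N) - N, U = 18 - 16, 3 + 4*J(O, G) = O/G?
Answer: -79981/16 ≈ -4998.8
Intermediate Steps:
b = -1
J(O, G) = -¾ + O/(4*G) (J(O, G) = -¾ + (O/G)/4 = -¾ + O/(4*G))
Q(k, P) = (P + k)/(2*P) (Q(k, P) = (P + k)/((2*P)) = (P + k)*(1/(2*P)) = (P + k)/(2*P))
U = 2
n(N) = -N + (-¾ + 3*N/4)/(2*N) (n(N) = (N + (¼)*(N - 3*(-1))/(-1))/(2*N) - N = (N + (¼)*(-1)*(N + 3))/(2*N) - N = (N + (¼)*(-1)*(3 + N))/(2*N) - N = (N + (-¾ - N/4))/(2*N) - N = (-¾ + 3*N/4)/(2*N) - N = -N + (-¾ + 3*N/4)/(2*N))
-4997 + n(U) = -4997 + (3/8 - 1*2 - 3/8/2) = -4997 + (3/8 - 2 - 3/8*½) = -4997 + (3/8 - 2 - 3/16) = -4997 - 29/16 = -79981/16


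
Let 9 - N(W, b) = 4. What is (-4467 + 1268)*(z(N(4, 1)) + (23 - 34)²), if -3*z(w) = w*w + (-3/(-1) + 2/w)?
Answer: -5351927/15 ≈ -3.5680e+5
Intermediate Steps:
N(W, b) = 5 (N(W, b) = 9 - 1*4 = 9 - 4 = 5)
z(w) = -1 - 2/(3*w) - w²/3 (z(w) = -(w*w + (-3/(-1) + 2/w))/3 = -(w² + (-3*(-1) + 2/w))/3 = -(w² + (3 + 2/w))/3 = -(3 + w² + 2/w)/3 = -1 - 2/(3*w) - w²/3)
(-4467 + 1268)*(z(N(4, 1)) + (23 - 34)²) = (-4467 + 1268)*((⅓)*(-2 - 1*5*(3 + 5²))/5 + (23 - 34)²) = -3199*((⅓)*(⅕)*(-2 - 1*5*(3 + 25)) + (-11)²) = -3199*((⅓)*(⅕)*(-2 - 1*5*28) + 121) = -3199*((⅓)*(⅕)*(-2 - 140) + 121) = -3199*((⅓)*(⅕)*(-142) + 121) = -3199*(-142/15 + 121) = -3199*1673/15 = -5351927/15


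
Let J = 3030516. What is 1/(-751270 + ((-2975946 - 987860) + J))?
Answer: -1/1684560 ≈ -5.9363e-7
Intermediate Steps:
1/(-751270 + ((-2975946 - 987860) + J)) = 1/(-751270 + ((-2975946 - 987860) + 3030516)) = 1/(-751270 + (-3963806 + 3030516)) = 1/(-751270 - 933290) = 1/(-1684560) = -1/1684560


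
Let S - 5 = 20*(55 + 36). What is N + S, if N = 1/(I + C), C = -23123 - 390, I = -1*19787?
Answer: 79022499/43300 ≈ 1825.0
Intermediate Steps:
I = -19787
C = -23513
N = -1/43300 (N = 1/(-19787 - 23513) = 1/(-43300) = -1/43300 ≈ -2.3095e-5)
S = 1825 (S = 5 + 20*(55 + 36) = 5 + 20*91 = 5 + 1820 = 1825)
N + S = -1/43300 + 1825 = 79022499/43300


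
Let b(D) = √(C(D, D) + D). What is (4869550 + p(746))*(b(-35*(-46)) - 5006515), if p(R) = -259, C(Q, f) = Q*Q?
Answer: -24378178430865 + 14607873*√288190 ≈ -2.4370e+13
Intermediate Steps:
C(Q, f) = Q²
b(D) = √(D + D²) (b(D) = √(D² + D) = √(D + D²))
(4869550 + p(746))*(b(-35*(-46)) - 5006515) = (4869550 - 259)*(√((-35*(-46))*(1 - 35*(-46))) - 5006515) = 4869291*(√(1610*(1 + 1610)) - 5006515) = 4869291*(√(1610*1611) - 5006515) = 4869291*(√2593710 - 5006515) = 4869291*(3*√288190 - 5006515) = 4869291*(-5006515 + 3*√288190) = -24378178430865 + 14607873*√288190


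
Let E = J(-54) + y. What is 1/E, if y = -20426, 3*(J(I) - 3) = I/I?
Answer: -3/61268 ≈ -4.8965e-5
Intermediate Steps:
J(I) = 10/3 (J(I) = 3 + (I/I)/3 = 3 + (1/3)*1 = 3 + 1/3 = 10/3)
E = -61268/3 (E = 10/3 - 20426 = -61268/3 ≈ -20423.)
1/E = 1/(-61268/3) = -3/61268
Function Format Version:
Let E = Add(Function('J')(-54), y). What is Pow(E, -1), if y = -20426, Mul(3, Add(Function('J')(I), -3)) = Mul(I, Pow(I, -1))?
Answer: Rational(-3, 61268) ≈ -4.8965e-5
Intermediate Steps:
Function('J')(I) = Rational(10, 3) (Function('J')(I) = Add(3, Mul(Rational(1, 3), Mul(I, Pow(I, -1)))) = Add(3, Mul(Rational(1, 3), 1)) = Add(3, Rational(1, 3)) = Rational(10, 3))
E = Rational(-61268, 3) (E = Add(Rational(10, 3), -20426) = Rational(-61268, 3) ≈ -20423.)
Pow(E, -1) = Pow(Rational(-61268, 3), -1) = Rational(-3, 61268)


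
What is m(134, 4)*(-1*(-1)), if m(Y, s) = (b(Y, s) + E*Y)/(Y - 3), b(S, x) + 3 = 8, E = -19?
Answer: -2541/131 ≈ -19.397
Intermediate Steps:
b(S, x) = 5 (b(S, x) = -3 + 8 = 5)
m(Y, s) = (5 - 19*Y)/(-3 + Y) (m(Y, s) = (5 - 19*Y)/(Y - 3) = (5 - 19*Y)/(-3 + Y))
m(134, 4)*(-1*(-1)) = ((5 - 19*134)/(-3 + 134))*(-1*(-1)) = ((5 - 2546)/131)*1 = ((1/131)*(-2541))*1 = -2541/131*1 = -2541/131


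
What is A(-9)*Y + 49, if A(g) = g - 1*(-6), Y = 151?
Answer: -404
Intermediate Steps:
A(g) = 6 + g (A(g) = g + 6 = 6 + g)
A(-9)*Y + 49 = (6 - 9)*151 + 49 = -3*151 + 49 = -453 + 49 = -404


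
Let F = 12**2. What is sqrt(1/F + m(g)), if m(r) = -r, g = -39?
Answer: sqrt(5617)/12 ≈ 6.2456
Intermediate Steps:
F = 144
sqrt(1/F + m(g)) = sqrt(1/144 - 1*(-39)) = sqrt(1/144 + 39) = sqrt(5617/144) = sqrt(5617)/12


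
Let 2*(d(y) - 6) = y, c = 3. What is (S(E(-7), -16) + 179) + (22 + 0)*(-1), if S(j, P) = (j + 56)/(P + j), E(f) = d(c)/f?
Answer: 36754/239 ≈ 153.78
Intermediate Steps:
d(y) = 6 + y/2
E(f) = 15/(2*f) (E(f) = (6 + (½)*3)/f = (6 + 3/2)/f = 15/(2*f))
S(j, P) = (56 + j)/(P + j)
(S(E(-7), -16) + 179) + (22 + 0)*(-1) = ((56 + (15/2)/(-7))/(-16 + (15/2)/(-7)) + 179) + (22 + 0)*(-1) = ((56 + (15/2)*(-⅐))/(-16 + (15/2)*(-⅐)) + 179) + 22*(-1) = ((56 - 15/14)/(-16 - 15/14) + 179) - 22 = ((769/14)/(-239/14) + 179) - 22 = (-14/239*769/14 + 179) - 22 = (-769/239 + 179) - 22 = 42012/239 - 22 = 36754/239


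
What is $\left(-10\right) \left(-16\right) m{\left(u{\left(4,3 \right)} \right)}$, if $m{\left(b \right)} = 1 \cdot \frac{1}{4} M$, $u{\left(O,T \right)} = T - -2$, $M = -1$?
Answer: $-40$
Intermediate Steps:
$u{\left(O,T \right)} = 2 + T$ ($u{\left(O,T \right)} = T + 2 = 2 + T$)
$m{\left(b \right)} = - \frac{1}{4}$ ($m{\left(b \right)} = 1 \cdot \frac{1}{4} \left(-1\right) = \frac{1}{4} \left(-1\right) = - \frac{1}{4}$)
$\left(-10\right) \left(-16\right) m{\left(u{\left(4,3 \right)} \right)} = \left(-10\right) \left(-16\right) \left(- \frac{1}{4}\right) = 160 \left(- \frac{1}{4}\right) = -40$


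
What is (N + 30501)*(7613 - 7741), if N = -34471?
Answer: 508160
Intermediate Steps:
(N + 30501)*(7613 - 7741) = (-34471 + 30501)*(7613 - 7741) = -3970*(-128) = 508160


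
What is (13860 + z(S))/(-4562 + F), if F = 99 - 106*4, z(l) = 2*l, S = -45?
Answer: -510/181 ≈ -2.8177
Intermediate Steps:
F = -325 (F = 99 - 424 = -325)
(13860 + z(S))/(-4562 + F) = (13860 + 2*(-45))/(-4562 - 325) = (13860 - 90)/(-4887) = 13770*(-1/4887) = -510/181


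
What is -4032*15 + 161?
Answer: -60319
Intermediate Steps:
-4032*15 + 161 = -448*135 + 161 = -60480 + 161 = -60319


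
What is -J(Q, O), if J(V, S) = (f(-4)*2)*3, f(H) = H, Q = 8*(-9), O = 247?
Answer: 24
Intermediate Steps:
Q = -72
J(V, S) = -24 (J(V, S) = -4*2*3 = -8*3 = -24)
-J(Q, O) = -1*(-24) = 24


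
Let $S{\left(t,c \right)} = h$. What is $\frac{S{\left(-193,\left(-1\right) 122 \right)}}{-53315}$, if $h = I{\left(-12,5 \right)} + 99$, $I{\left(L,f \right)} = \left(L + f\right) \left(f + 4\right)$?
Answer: $- \frac{36}{53315} \approx -0.00067523$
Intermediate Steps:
$I{\left(L,f \right)} = \left(4 + f\right) \left(L + f\right)$ ($I{\left(L,f \right)} = \left(L + f\right) \left(4 + f\right) = \left(4 + f\right) \left(L + f\right)$)
$h = 36$ ($h = \left(5^{2} + 4 \left(-12\right) + 4 \cdot 5 - 60\right) + 99 = \left(25 - 48 + 20 - 60\right) + 99 = -63 + 99 = 36$)
$S{\left(t,c \right)} = 36$
$\frac{S{\left(-193,\left(-1\right) 122 \right)}}{-53315} = \frac{36}{-53315} = 36 \left(- \frac{1}{53315}\right) = - \frac{36}{53315}$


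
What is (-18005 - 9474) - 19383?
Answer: -46862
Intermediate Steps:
(-18005 - 9474) - 19383 = -27479 - 19383 = -46862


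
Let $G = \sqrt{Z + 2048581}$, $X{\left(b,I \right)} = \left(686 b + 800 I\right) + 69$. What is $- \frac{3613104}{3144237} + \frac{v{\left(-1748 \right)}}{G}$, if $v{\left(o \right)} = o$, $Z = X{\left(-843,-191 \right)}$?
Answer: $- \frac{1204368}{1048079} - \frac{437 \sqrt{82347}}{82347} \approx -2.672$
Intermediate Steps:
$X{\left(b,I \right)} = 69 + 686 b + 800 I$
$Z = -731029$ ($Z = 69 + 686 \left(-843\right) + 800 \left(-191\right) = 69 - 578298 - 152800 = -731029$)
$G = 4 \sqrt{82347}$ ($G = \sqrt{-731029 + 2048581} = \sqrt{1317552} = 4 \sqrt{82347} \approx 1147.8$)
$- \frac{3613104}{3144237} + \frac{v{\left(-1748 \right)}}{G} = - \frac{3613104}{3144237} - \frac{1748}{4 \sqrt{82347}} = \left(-3613104\right) \frac{1}{3144237} - 1748 \frac{\sqrt{82347}}{329388} = - \frac{1204368}{1048079} - \frac{437 \sqrt{82347}}{82347}$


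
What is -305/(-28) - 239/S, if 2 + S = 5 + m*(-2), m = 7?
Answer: 10047/308 ≈ 32.620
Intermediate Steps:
S = -11 (S = -2 + (5 + 7*(-2)) = -2 + (5 - 14) = -2 - 9 = -11)
-305/(-28) - 239/S = -305/(-28) - 239/(-11) = -305*(-1/28) - 239*(-1/11) = 305/28 + 239/11 = 10047/308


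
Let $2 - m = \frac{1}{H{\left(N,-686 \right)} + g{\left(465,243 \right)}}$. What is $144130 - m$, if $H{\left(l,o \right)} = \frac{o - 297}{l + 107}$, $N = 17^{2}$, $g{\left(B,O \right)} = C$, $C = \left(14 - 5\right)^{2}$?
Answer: $\frac{4481372300}{31093} \approx 1.4413 \cdot 10^{5}$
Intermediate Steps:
$C = 81$ ($C = 9^{2} = 81$)
$g{\left(B,O \right)} = 81$
$N = 289$
$H{\left(l,o \right)} = \frac{-297 + o}{107 + l}$
$m = \frac{61790}{31093}$ ($m = 2 - \frac{1}{\frac{-297 - 686}{107 + 289} + 81} = 2 - \frac{1}{\frac{1}{396} \left(-983\right) + 81} = 2 - \frac{1}{- \frac{983}{396} + 81} = 2 - \frac{1}{\frac{31093}{396}} = 2 - \frac{396}{31093} = \frac{61790}{31093} \approx 1.9873$)
$144130 - m = 144130 - \frac{61790}{31093} = \frac{4481372300}{31093}$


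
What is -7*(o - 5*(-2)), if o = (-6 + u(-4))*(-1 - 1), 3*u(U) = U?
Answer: -518/3 ≈ -172.67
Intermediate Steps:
u(U) = U/3
o = 44/3 (o = (-6 + (⅓)*(-4))*(-1 - 1) = (-6 - 4/3)*(-2) = -22/3*(-2) = 44/3 ≈ 14.667)
-7*(o - 5*(-2)) = -7*(44/3 - 5*(-2)) = -7*(44/3 + 10) = -7*74/3 = -518/3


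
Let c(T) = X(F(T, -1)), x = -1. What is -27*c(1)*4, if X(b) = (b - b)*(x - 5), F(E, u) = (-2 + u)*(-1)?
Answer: 0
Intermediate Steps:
F(E, u) = 2 - u
X(b) = 0 (X(b) = (b - b)*(-1 - 5) = 0*(-6) = 0)
c(T) = 0
-27*c(1)*4 = -27*0*4 = 0*4 = 0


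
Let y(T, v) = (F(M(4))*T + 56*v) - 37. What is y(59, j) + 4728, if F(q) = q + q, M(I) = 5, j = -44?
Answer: 2817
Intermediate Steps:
F(q) = 2*q
y(T, v) = -37 + 10*T + 56*v (y(T, v) = ((2*5)*T + 56*v) - 37 = (10*T + 56*v) - 37 = -37 + 10*T + 56*v)
y(59, j) + 4728 = (-37 + 10*59 + 56*(-44)) + 4728 = (-37 + 590 - 2464) + 4728 = -1911 + 4728 = 2817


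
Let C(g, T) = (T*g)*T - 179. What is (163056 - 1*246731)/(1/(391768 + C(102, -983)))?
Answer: -8279897881225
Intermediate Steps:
C(g, T) = -179 + g*T² (C(g, T) = g*T² - 179 = -179 + g*T²)
(163056 - 1*246731)/(1/(391768 + C(102, -983))) = (163056 - 1*246731)/(1/(391768 + (-179 + 102*(-983)²))) = (163056 - 246731)/(1/(391768 + (-179 + 102*966289))) = -83675/(1/(391768 + (-179 + 98561478))) = -83675/(1/(391768 + 98561299)) = -83675/(1/98953067) = -83675/1/98953067 = -83675*98953067 = -8279897881225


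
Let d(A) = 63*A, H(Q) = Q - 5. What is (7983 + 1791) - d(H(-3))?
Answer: 10278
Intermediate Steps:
H(Q) = -5 + Q
(7983 + 1791) - d(H(-3)) = (7983 + 1791) - 63*(-5 - 3) = 9774 - 63*(-8) = 9774 - 1*(-504) = 9774 + 504 = 10278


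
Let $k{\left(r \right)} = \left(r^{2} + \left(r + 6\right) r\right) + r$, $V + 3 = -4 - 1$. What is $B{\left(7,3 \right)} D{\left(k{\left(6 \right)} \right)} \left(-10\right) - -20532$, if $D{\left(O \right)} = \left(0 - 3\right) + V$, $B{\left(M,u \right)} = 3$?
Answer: $20862$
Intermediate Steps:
$V = -8$ ($V = -3 - 5 = -8$)
$k{\left(r \right)} = r + r^{2} + r \left(6 + r\right)$ ($k{\left(r \right)} = \left(r^{2} + \left(6 + r\right) r\right) + r = \left(r^{2} + r \left(6 + r\right)\right) + r = r + r^{2} + r \left(6 + r\right)$)
$D{\left(O \right)} = -11$ ($D{\left(O \right)} = \left(0 - 3\right) - 8 = -3 - 8 = -11$)
$B{\left(7,3 \right)} D{\left(k{\left(6 \right)} \right)} \left(-10\right) - -20532 = 3 \left(-11\right) \left(-10\right) - -20532 = \left(-33\right) \left(-10\right) + 20532 = 330 + 20532 = 20862$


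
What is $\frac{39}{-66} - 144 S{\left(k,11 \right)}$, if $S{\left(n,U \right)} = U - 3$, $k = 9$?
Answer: $- \frac{25357}{22} \approx -1152.6$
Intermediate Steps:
$S{\left(n,U \right)} = -3 + U$
$\frac{39}{-66} - 144 S{\left(k,11 \right)} = \frac{39}{-66} - 144 \left(-3 + 11\right) = 39 \left(- \frac{1}{66}\right) - 1152 = - \frac{13}{22} - 1152 = - \frac{25357}{22}$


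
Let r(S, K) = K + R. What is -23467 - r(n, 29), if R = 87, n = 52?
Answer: -23583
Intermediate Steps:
r(S, K) = 87 + K (r(S, K) = K + 87 = 87 + K)
-23467 - r(n, 29) = -23467 - (87 + 29) = -23467 - 1*116 = -23467 - 116 = -23583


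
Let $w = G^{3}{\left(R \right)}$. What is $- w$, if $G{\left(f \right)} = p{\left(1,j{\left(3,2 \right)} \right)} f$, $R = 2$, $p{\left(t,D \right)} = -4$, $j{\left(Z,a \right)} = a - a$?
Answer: $512$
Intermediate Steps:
$j{\left(Z,a \right)} = 0$
$G{\left(f \right)} = - 4 f$
$w = -512$ ($w = \left(\left(-4\right) 2\right)^{3} = \left(-8\right)^{3} = -512$)
$- w = \left(-1\right) \left(-512\right) = 512$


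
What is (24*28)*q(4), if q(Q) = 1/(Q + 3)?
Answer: 96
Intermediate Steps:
q(Q) = 1/(3 + Q)
(24*28)*q(4) = (24*28)/(3 + 4) = 672/7 = 672*(⅐) = 96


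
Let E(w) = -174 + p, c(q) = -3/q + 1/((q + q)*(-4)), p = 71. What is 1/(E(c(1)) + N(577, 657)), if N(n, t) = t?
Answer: 1/554 ≈ 0.0018051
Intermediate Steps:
c(q) = -25/(8*q) (c(q) = -3/q - ¼/(2*q) = -3/q + (1/(2*q))*(-¼) = -3/q - 1/(8*q) = -25/(8*q))
E(w) = -103 (E(w) = -174 + 71 = -103)
1/(E(c(1)) + N(577, 657)) = 1/(-103 + 657) = 1/554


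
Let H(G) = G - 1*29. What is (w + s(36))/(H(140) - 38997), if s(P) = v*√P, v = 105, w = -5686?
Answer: 2528/19443 ≈ 0.13002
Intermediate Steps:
H(G) = -29 + G (H(G) = G - 29 = -29 + G)
s(P) = 105*√P
(w + s(36))/(H(140) - 38997) = (-5686 + 105*√36)/((-29 + 140) - 38997) = (-5686 + 105*6)/(111 - 38997) = (-5686 + 630)/(-38886) = -5056*(-1/38886) = 2528/19443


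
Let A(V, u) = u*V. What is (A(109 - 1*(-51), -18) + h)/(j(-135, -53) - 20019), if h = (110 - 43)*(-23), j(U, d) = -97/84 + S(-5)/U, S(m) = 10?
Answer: 3342276/15135293 ≈ 0.22083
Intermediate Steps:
j(U, d) = -97/84 + 10/U
h = -1541 (h = 67*(-23) = -1541)
A(V, u) = V*u
(A(109 - 1*(-51), -18) + h)/(j(-135, -53) - 20019) = ((109 - 1*(-51))*(-18) - 1541)/((-97/84 + 10/(-135)) - 20019) = ((109 + 51)*(-18) - 1541)/((-97/84 + 10*(-1/135)) - 20019) = (160*(-18) - 1541)/((-97/84 - 2/27) - 20019) = (-2880 - 1541)/(-929/756 - 20019) = -4421/(-15135293/756) = -4421*(-756/15135293) = 3342276/15135293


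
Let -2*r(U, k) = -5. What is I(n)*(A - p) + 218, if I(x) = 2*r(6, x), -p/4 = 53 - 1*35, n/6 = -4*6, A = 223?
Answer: 1693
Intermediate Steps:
r(U, k) = 5/2 (r(U, k) = -1/2*(-5) = 5/2)
n = -144 (n = 6*(-4*6) = 6*(-24) = -144)
p = -72 (p = -4*(53 - 1*35) = -4*(53 - 35) = -4*18 = -72)
I(x) = 5 (I(x) = 2*(5/2) = 5)
I(n)*(A - p) + 218 = 5*(223 - 1*(-72)) + 218 = 5*(223 + 72) + 218 = 5*295 + 218 = 1475 + 218 = 1693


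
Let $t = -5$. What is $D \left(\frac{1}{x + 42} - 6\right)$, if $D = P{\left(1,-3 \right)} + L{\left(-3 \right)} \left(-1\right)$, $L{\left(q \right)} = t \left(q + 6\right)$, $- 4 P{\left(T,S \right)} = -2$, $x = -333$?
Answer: $- \frac{54157}{582} \approx -93.053$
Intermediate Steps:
$P{\left(T,S \right)} = \frac{1}{2}$ ($P{\left(T,S \right)} = \left(- \frac{1}{4}\right) \left(-2\right) = \frac{1}{2}$)
$L{\left(q \right)} = -30 - 5 q$ ($L{\left(q \right)} = - 5 \left(q + 6\right) = - 5 \left(6 + q\right) = -30 - 5 q$)
$D = \frac{31}{2}$ ($D = \frac{1}{2} + \left(-30 - -15\right) \left(-1\right) = \frac{1}{2} + \left(-30 + 15\right) \left(-1\right) = \frac{1}{2} - -15 = \frac{1}{2} + 15 = \frac{31}{2} \approx 15.5$)
$D \left(\frac{1}{x + 42} - 6\right) = \frac{31 \left(\frac{1}{-333 + 42} - 6\right)}{2} = \frac{31 \left(\frac{1}{-291} - 6\right)}{2} = \frac{31 \left(- \frac{1}{291} - 6\right)}{2} = \frac{31}{2} \left(- \frac{1747}{291}\right) = - \frac{54157}{582}$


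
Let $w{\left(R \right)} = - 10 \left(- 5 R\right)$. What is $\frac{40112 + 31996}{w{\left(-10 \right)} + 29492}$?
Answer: $\frac{6009}{2416} \approx 2.4872$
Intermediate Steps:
$w{\left(R \right)} = 50 R$
$\frac{40112 + 31996}{w{\left(-10 \right)} + 29492} = \frac{40112 + 31996}{50 \left(-10\right) + 29492} = \frac{72108}{-500 + 29492} = \frac{72108}{28992} = 72108 \cdot \frac{1}{28992} = \frac{6009}{2416}$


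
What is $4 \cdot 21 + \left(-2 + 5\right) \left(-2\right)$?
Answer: $78$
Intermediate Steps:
$4 \cdot 21 + \left(-2 + 5\right) \left(-2\right) = 84 + 3 \left(-2\right) = 84 - 6 = 78$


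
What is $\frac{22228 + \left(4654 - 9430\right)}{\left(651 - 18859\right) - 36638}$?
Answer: $- \frac{8726}{27423} \approx -0.3182$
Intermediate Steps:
$\frac{22228 + \left(4654 - 9430\right)}{\left(651 - 18859\right) - 36638} = \frac{22228 - 4776}{-18208 - 36638} = \frac{17452}{-54846} = 17452 \left(- \frac{1}{54846}\right) = - \frac{8726}{27423}$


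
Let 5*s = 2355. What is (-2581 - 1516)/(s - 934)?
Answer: 4097/463 ≈ 8.8488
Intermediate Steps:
s = 471 (s = (⅕)*2355 = 471)
(-2581 - 1516)/(s - 934) = (-2581 - 1516)/(471 - 934) = -4097/(-463) = -4097*(-1/463) = 4097/463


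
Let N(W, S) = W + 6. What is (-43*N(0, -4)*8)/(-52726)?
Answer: 1032/26363 ≈ 0.039146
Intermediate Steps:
N(W, S) = 6 + W
(-43*N(0, -4)*8)/(-52726) = (-43*(6 + 0)*8)/(-52726) = (-43*6*8)*(-1/52726) = -258*8*(-1/52726) = -2064*(-1/52726) = 1032/26363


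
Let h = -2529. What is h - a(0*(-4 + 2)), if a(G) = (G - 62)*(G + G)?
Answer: -2529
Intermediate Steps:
a(G) = 2*G*(-62 + G) (a(G) = (-62 + G)*(2*G) = 2*G*(-62 + G))
h - a(0*(-4 + 2)) = -2529 - 2*0*(-4 + 2)*(-62 + 0*(-4 + 2)) = -2529 - 2*0*(-2)*(-62 + 0*(-2)) = -2529 - 2*0*(-62 + 0) = -2529 - 2*0*(-62) = -2529 - 1*0 = -2529 + 0 = -2529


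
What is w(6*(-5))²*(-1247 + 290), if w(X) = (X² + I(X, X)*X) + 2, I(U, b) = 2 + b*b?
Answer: -654818602548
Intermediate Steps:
I(U, b) = 2 + b²
w(X) = 2 + X² + X*(2 + X²) (w(X) = (X² + (2 + X²)*X) + 2 = (X² + X*(2 + X²)) + 2 = 2 + X² + X*(2 + X²))
w(6*(-5))²*(-1247 + 290) = (2 + (6*(-5))² + (6*(-5))*(2 + (6*(-5))²))²*(-1247 + 290) = (2 + (-30)² - 30*(2 + (-30)²))²*(-957) = (2 + 900 - 30*(2 + 900))²*(-957) = (2 + 900 - 30*902)²*(-957) = (2 + 900 - 27060)²*(-957) = (-26158)²*(-957) = 684240964*(-957) = -654818602548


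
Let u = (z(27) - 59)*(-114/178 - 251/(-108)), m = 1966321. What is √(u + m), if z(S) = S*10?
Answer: √5047285781355/1602 ≈ 1402.4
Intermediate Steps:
z(S) = 10*S
u = 3414613/9612 (u = (10*27 - 59)*(-114/178 - 251/(-108)) = (270 - 59)*(-114*1/178 - 251*(-1/108)) = 211*(-57/89 + 251/108) = 211*(16183/9612) = 3414613/9612 ≈ 355.24)
√(u + m) = √(3414613/9612 + 1966321) = √(18903692065/9612) = √5047285781355/1602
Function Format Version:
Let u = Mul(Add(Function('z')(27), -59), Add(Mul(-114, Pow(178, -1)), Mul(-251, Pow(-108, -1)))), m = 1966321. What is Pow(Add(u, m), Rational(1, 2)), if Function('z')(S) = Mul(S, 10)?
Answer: Mul(Rational(1, 1602), Pow(5047285781355, Rational(1, 2))) ≈ 1402.4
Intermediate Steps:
Function('z')(S) = Mul(10, S)
u = Rational(3414613, 9612) (u = Mul(Add(Mul(10, 27), -59), Add(Mul(-114, Pow(178, -1)), Mul(-251, Pow(-108, -1)))) = Mul(Add(270, -59), Add(Mul(-114, Rational(1, 178)), Mul(-251, Rational(-1, 108)))) = Mul(211, Add(Rational(-57, 89), Rational(251, 108))) = Mul(211, Rational(16183, 9612)) = Rational(3414613, 9612) ≈ 355.24)
Pow(Add(u, m), Rational(1, 2)) = Pow(Add(Rational(3414613, 9612), 1966321), Rational(1, 2)) = Pow(Rational(18903692065, 9612), Rational(1, 2)) = Mul(Rational(1, 1602), Pow(5047285781355, Rational(1, 2)))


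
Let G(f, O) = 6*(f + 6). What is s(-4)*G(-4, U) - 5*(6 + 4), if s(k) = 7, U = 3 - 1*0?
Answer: 34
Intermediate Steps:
U = 3 (U = 3 + 0 = 3)
G(f, O) = 36 + 6*f (G(f, O) = 6*(6 + f) = 36 + 6*f)
s(-4)*G(-4, U) - 5*(6 + 4) = 7*(36 + 6*(-4)) - 5*(6 + 4) = 7*(36 - 24) - 5*10 = 7*12 - 50 = 84 - 50 = 34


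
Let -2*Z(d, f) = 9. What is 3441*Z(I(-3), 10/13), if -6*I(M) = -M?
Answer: -30969/2 ≈ -15485.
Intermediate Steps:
I(M) = M/6 (I(M) = -(-1)*M/6 = M/6)
Z(d, f) = -9/2 (Z(d, f) = -1/2*9 = -9/2)
3441*Z(I(-3), 10/13) = 3441*(-9/2) = -30969/2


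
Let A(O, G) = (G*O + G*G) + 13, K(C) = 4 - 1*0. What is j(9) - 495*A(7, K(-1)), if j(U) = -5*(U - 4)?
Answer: -28240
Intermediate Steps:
K(C) = 4 (K(C) = 4 + 0 = 4)
A(O, G) = 13 + G² + G*O (A(O, G) = (G*O + G²) + 13 = (G² + G*O) + 13 = 13 + G² + G*O)
j(U) = 20 - 5*U (j(U) = -5*(-4 + U) = 20 - 5*U)
j(9) - 495*A(7, K(-1)) = (20 - 5*9) - 495*(13 + 4² + 4*7) = (20 - 45) - 495*(13 + 16 + 28) = -25 - 495*57 = -25 - 28215 = -28240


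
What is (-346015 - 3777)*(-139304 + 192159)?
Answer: -18488256160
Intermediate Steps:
(-346015 - 3777)*(-139304 + 192159) = -349792*52855 = -18488256160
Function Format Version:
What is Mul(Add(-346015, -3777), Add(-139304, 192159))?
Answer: -18488256160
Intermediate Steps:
Mul(Add(-346015, -3777), Add(-139304, 192159)) = Mul(-349792, 52855) = -18488256160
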